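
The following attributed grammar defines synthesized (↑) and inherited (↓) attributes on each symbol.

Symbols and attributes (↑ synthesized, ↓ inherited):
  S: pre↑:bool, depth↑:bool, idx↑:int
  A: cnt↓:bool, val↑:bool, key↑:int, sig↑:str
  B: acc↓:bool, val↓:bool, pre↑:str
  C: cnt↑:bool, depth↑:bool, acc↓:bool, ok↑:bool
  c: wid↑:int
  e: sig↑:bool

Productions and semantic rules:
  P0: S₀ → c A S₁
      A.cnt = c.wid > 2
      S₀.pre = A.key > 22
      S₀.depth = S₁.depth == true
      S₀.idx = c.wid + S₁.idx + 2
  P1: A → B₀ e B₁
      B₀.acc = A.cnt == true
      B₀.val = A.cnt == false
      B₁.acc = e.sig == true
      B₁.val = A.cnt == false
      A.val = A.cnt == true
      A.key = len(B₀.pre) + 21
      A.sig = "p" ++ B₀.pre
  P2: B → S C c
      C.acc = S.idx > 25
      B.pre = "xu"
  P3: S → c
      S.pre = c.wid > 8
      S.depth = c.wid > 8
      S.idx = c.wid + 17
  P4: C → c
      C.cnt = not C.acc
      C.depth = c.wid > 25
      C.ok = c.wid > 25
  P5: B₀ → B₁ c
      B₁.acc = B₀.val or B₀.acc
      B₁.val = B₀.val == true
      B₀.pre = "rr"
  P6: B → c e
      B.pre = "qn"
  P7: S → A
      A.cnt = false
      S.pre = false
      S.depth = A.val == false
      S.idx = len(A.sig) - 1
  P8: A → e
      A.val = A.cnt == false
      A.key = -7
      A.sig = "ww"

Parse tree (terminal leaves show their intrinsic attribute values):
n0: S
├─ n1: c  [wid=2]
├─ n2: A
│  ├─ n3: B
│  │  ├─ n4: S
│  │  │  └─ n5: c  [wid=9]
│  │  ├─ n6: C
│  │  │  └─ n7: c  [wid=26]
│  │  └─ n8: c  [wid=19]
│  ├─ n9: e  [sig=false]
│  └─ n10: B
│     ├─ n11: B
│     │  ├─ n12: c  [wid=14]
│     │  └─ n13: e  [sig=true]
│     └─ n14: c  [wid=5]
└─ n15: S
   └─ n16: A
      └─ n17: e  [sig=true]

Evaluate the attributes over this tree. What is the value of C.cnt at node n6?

1. n1.wid = 2  [terminal]
2. n2.cnt = false  [c.wid > 2]
3. n3.acc = false  [A.cnt == true]
4. n3.val = true  [A.cnt == false]
5. n5.wid = 9  [terminal]
6. n4.pre = true  [c.wid > 8]
7. n4.depth = true  [c.wid > 8]
8. n4.idx = 26  [c.wid + 17]
9. n6.acc = true  [S.idx > 25]
10. n7.wid = 26  [terminal]
11. n6.cnt = false  [not C.acc]
12. n6.depth = true  [c.wid > 25]
13. n6.ok = true  [c.wid > 25]
14. n8.wid = 19  [terminal]
15. n3.pre = "xu"  ["xu"]
16. n9.sig = false  [terminal]
17. n10.acc = false  [e.sig == true]
18. n10.val = true  [A.cnt == false]
19. n11.acc = true  [B₀.val or B₀.acc]
20. n11.val = true  [B₀.val == true]
21. n12.wid = 14  [terminal]
22. n13.sig = true  [terminal]
23. n11.pre = "qn"  ["qn"]
24. n14.wid = 5  [terminal]
25. n10.pre = "rr"  ["rr"]
26. n2.val = false  [A.cnt == true]
27. n2.key = 23  [len(B₀.pre) + 21]
28. n2.sig = "pxu"  ["p" ++ B₀.pre]
29. n16.cnt = false  [false]
30. n17.sig = true  [terminal]
31. n16.val = true  [A.cnt == false]
32. n16.key = -7  [-7]
33. n16.sig = "ww"  ["ww"]
34. n15.pre = false  [false]
35. n15.depth = false  [A.val == false]
36. n15.idx = 1  [len(A.sig) - 1]
37. n0.pre = true  [A.key > 22]
38. n0.depth = false  [S₁.depth == true]
39. n0.idx = 5  [c.wid + S₁.idx + 2]

false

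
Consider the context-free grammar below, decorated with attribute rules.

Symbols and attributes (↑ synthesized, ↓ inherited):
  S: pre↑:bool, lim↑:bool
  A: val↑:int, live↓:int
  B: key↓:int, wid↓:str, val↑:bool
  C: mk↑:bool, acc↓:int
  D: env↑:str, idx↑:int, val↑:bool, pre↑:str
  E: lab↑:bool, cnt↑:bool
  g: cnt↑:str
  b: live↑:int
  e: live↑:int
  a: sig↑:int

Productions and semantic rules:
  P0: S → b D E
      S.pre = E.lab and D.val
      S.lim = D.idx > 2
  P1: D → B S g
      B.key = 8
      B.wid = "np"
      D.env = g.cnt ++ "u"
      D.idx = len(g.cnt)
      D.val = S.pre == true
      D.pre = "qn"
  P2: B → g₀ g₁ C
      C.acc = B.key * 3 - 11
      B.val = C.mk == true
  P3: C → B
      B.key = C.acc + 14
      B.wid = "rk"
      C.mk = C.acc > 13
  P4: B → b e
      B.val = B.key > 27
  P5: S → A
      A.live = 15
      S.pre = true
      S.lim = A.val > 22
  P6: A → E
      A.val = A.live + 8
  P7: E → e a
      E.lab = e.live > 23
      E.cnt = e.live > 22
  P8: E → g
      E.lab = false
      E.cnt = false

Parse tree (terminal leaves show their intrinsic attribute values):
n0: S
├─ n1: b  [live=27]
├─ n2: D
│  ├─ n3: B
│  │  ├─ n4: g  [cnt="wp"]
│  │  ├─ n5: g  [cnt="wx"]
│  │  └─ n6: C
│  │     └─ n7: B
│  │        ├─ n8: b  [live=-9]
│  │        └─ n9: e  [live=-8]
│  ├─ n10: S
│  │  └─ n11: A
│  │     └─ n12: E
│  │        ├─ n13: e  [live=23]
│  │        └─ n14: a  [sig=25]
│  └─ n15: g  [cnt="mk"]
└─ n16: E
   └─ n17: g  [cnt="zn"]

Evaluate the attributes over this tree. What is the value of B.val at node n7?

1. n1.live = 27  [terminal]
2. n3.key = 8  [8]
3. n3.wid = "np"  ["np"]
4. n4.cnt = "wp"  [terminal]
5. n5.cnt = "wx"  [terminal]
6. n6.acc = 13  [B.key * 3 - 11]
7. n7.key = 27  [C.acc + 14]
8. n7.wid = "rk"  ["rk"]
9. n8.live = -9  [terminal]
10. n9.live = -8  [terminal]
11. n7.val = false  [B.key > 27]
12. n6.mk = false  [C.acc > 13]
13. n3.val = false  [C.mk == true]
14. n11.live = 15  [15]
15. n13.live = 23  [terminal]
16. n14.sig = 25  [terminal]
17. n12.lab = false  [e.live > 23]
18. n12.cnt = true  [e.live > 22]
19. n11.val = 23  [A.live + 8]
20. n10.pre = true  [true]
21. n10.lim = true  [A.val > 22]
22. n15.cnt = "mk"  [terminal]
23. n2.env = "mku"  [g.cnt ++ "u"]
24. n2.idx = 2  [len(g.cnt)]
25. n2.val = true  [S.pre == true]
26. n2.pre = "qn"  ["qn"]
27. n17.cnt = "zn"  [terminal]
28. n16.lab = false  [false]
29. n16.cnt = false  [false]
30. n0.pre = false  [E.lab and D.val]
31. n0.lim = false  [D.idx > 2]

false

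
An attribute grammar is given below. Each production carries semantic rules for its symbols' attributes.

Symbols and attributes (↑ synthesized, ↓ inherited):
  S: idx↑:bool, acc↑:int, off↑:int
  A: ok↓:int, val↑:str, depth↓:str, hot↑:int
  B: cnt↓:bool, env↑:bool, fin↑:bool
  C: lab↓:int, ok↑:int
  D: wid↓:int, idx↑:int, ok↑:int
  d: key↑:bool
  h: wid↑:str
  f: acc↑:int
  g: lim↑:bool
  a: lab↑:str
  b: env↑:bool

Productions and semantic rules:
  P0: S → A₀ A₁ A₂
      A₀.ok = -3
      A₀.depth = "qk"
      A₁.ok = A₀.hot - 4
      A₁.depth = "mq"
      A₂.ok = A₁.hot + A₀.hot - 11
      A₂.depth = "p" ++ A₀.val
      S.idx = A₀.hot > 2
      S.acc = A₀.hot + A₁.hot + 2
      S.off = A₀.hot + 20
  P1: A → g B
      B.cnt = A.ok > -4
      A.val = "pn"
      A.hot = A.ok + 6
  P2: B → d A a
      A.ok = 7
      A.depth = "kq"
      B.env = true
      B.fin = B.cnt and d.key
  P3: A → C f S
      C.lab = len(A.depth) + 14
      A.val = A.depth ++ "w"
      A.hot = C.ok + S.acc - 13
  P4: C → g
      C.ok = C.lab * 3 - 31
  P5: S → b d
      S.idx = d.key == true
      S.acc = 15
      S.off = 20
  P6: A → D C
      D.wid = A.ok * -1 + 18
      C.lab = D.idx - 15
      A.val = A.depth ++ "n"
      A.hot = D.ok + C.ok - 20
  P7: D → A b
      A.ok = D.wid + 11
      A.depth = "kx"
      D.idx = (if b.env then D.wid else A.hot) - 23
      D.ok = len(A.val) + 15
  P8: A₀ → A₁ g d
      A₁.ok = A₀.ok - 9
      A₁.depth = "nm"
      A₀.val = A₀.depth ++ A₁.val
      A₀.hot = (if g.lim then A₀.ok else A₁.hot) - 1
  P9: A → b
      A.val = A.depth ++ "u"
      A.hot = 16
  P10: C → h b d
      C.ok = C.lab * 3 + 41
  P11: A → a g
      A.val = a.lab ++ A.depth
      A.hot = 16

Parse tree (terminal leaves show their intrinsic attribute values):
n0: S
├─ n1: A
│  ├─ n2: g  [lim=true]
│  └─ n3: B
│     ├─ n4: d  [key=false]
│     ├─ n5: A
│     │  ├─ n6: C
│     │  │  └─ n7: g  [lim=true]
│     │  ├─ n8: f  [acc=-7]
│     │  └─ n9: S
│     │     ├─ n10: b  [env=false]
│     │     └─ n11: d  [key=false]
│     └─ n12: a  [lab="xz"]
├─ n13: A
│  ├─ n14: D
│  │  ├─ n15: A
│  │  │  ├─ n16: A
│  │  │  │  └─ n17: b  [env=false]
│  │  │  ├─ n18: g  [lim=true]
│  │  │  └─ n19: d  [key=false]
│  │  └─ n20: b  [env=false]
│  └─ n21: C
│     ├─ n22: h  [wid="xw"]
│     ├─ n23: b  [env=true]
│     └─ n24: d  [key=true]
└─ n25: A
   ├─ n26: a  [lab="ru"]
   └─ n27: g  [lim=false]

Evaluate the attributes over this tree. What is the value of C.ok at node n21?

14

1. n1.ok = -3  [-3]
2. n1.depth = "qk"  ["qk"]
3. n2.lim = true  [terminal]
4. n3.cnt = true  [A.ok > -4]
5. n4.key = false  [terminal]
6. n5.ok = 7  [7]
7. n5.depth = "kq"  ["kq"]
8. n6.lab = 16  [len(A.depth) + 14]
9. n7.lim = true  [terminal]
10. n6.ok = 17  [C.lab * 3 - 31]
11. n8.acc = -7  [terminal]
12. n10.env = false  [terminal]
13. n11.key = false  [terminal]
14. n9.idx = false  [d.key == true]
15. n9.acc = 15  [15]
16. n9.off = 20  [20]
17. n5.val = "kqw"  [A.depth ++ "w"]
18. n5.hot = 19  [C.ok + S.acc - 13]
19. n12.lab = "xz"  [terminal]
20. n3.env = true  [true]
21. n3.fin = false  [B.cnt and d.key]
22. n1.val = "pn"  ["pn"]
23. n1.hot = 3  [A.ok + 6]
24. n13.ok = -1  [A₀.hot - 4]
25. n13.depth = "mq"  ["mq"]
26. n14.wid = 19  [A.ok * -1 + 18]
27. n15.ok = 30  [D.wid + 11]
28. n15.depth = "kx"  ["kx"]
29. n16.ok = 21  [A₀.ok - 9]
30. n16.depth = "nm"  ["nm"]
31. n17.env = false  [terminal]
32. n16.val = "nmu"  [A.depth ++ "u"]
33. n16.hot = 16  [16]
34. n18.lim = true  [terminal]
35. n19.key = false  [terminal]
36. n15.val = "kxnmu"  [A₀.depth ++ A₁.val]
37. n15.hot = 29  [(if g.lim then A₀.ok else A₁.hot) - 1]
38. n20.env = false  [terminal]
39. n14.idx = 6  [(if b.env then D.wid else A.hot) - 23]
40. n14.ok = 20  [len(A.val) + 15]
41. n21.lab = -9  [D.idx - 15]
42. n22.wid = "xw"  [terminal]
43. n23.env = true  [terminal]
44. n24.key = true  [terminal]
45. n21.ok = 14  [C.lab * 3 + 41]
46. n13.val = "mqn"  [A.depth ++ "n"]
47. n13.hot = 14  [D.ok + C.ok - 20]
48. n25.ok = 6  [A₁.hot + A₀.hot - 11]
49. n25.depth = "ppn"  ["p" ++ A₀.val]
50. n26.lab = "ru"  [terminal]
51. n27.lim = false  [terminal]
52. n25.val = "ruppn"  [a.lab ++ A.depth]
53. n25.hot = 16  [16]
54. n0.idx = true  [A₀.hot > 2]
55. n0.acc = 19  [A₀.hot + A₁.hot + 2]
56. n0.off = 23  [A₀.hot + 20]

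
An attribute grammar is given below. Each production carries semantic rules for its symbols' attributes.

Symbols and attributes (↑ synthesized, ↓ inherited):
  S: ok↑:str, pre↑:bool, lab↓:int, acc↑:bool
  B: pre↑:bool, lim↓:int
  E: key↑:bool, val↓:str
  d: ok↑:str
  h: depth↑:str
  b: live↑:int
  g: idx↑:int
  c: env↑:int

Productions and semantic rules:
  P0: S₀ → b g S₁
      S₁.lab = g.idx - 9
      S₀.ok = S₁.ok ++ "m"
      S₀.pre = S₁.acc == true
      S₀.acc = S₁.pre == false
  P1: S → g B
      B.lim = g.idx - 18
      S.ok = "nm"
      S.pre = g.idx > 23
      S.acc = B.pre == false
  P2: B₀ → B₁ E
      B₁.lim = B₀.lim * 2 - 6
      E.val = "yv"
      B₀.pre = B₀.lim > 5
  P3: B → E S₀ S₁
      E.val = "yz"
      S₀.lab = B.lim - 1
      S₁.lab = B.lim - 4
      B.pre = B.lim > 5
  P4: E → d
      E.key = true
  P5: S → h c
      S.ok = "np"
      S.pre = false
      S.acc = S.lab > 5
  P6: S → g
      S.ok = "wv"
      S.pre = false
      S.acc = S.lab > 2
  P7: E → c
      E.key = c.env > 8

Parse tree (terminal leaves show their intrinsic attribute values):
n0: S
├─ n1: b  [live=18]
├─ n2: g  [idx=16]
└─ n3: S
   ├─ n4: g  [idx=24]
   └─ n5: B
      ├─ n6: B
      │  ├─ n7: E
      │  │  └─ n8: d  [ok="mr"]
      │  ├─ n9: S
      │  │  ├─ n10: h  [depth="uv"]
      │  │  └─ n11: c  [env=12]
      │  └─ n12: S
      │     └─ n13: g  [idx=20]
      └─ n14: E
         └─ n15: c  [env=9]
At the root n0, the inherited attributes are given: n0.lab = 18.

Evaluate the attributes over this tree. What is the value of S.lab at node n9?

5

1. n0.lab = 18  [given at root]
2. n1.live = 18  [terminal]
3. n2.idx = 16  [terminal]
4. n3.lab = 7  [g.idx - 9]
5. n4.idx = 24  [terminal]
6. n5.lim = 6  [g.idx - 18]
7. n6.lim = 6  [B₀.lim * 2 - 6]
8. n7.val = "yz"  ["yz"]
9. n8.ok = "mr"  [terminal]
10. n7.key = true  [true]
11. n9.lab = 5  [B.lim - 1]
12. n10.depth = "uv"  [terminal]
13. n11.env = 12  [terminal]
14. n9.ok = "np"  ["np"]
15. n9.pre = false  [false]
16. n9.acc = false  [S.lab > 5]
17. n12.lab = 2  [B.lim - 4]
18. n13.idx = 20  [terminal]
19. n12.ok = "wv"  ["wv"]
20. n12.pre = false  [false]
21. n12.acc = false  [S.lab > 2]
22. n6.pre = true  [B.lim > 5]
23. n14.val = "yv"  ["yv"]
24. n15.env = 9  [terminal]
25. n14.key = true  [c.env > 8]
26. n5.pre = true  [B₀.lim > 5]
27. n3.ok = "nm"  ["nm"]
28. n3.pre = true  [g.idx > 23]
29. n3.acc = false  [B.pre == false]
30. n0.ok = "nmm"  [S₁.ok ++ "m"]
31. n0.pre = false  [S₁.acc == true]
32. n0.acc = false  [S₁.pre == false]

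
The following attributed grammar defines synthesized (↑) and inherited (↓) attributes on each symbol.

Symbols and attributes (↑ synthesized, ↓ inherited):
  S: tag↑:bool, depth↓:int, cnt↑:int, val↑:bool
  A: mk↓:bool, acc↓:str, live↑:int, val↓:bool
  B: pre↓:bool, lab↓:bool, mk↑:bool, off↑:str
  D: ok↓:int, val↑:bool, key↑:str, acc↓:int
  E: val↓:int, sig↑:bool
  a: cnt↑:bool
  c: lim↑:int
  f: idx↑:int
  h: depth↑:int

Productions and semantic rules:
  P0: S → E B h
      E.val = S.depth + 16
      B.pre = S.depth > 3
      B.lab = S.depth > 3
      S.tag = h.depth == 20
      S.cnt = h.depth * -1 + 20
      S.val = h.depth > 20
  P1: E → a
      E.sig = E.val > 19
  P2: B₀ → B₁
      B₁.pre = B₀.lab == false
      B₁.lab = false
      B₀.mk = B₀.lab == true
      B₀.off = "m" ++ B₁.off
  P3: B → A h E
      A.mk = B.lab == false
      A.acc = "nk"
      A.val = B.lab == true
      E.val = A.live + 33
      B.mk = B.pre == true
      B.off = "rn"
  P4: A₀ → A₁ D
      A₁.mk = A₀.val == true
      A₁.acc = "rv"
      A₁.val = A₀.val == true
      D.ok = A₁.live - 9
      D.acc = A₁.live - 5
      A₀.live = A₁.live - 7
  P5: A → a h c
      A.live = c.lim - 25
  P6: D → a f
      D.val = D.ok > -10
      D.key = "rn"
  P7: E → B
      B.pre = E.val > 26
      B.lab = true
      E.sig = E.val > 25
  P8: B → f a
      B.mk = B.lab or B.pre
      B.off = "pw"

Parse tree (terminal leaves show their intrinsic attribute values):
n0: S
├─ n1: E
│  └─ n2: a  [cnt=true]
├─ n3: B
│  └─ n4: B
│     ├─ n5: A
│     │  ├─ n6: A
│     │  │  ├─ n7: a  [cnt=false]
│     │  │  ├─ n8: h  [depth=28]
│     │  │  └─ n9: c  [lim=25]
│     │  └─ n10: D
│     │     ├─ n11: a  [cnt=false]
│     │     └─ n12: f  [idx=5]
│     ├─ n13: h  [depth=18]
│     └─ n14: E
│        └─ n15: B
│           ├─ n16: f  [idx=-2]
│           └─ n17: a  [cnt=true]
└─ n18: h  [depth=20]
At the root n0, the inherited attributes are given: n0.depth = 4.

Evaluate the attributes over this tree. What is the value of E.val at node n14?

26

1. n0.depth = 4  [given at root]
2. n1.val = 20  [S.depth + 16]
3. n2.cnt = true  [terminal]
4. n1.sig = true  [E.val > 19]
5. n3.pre = true  [S.depth > 3]
6. n3.lab = true  [S.depth > 3]
7. n4.pre = false  [B₀.lab == false]
8. n4.lab = false  [false]
9. n5.mk = true  [B.lab == false]
10. n5.acc = "nk"  ["nk"]
11. n5.val = false  [B.lab == true]
12. n6.mk = false  [A₀.val == true]
13. n6.acc = "rv"  ["rv"]
14. n6.val = false  [A₀.val == true]
15. n7.cnt = false  [terminal]
16. n8.depth = 28  [terminal]
17. n9.lim = 25  [terminal]
18. n6.live = 0  [c.lim - 25]
19. n10.ok = -9  [A₁.live - 9]
20. n10.acc = -5  [A₁.live - 5]
21. n11.cnt = false  [terminal]
22. n12.idx = 5  [terminal]
23. n10.val = true  [D.ok > -10]
24. n10.key = "rn"  ["rn"]
25. n5.live = -7  [A₁.live - 7]
26. n13.depth = 18  [terminal]
27. n14.val = 26  [A.live + 33]
28. n15.pre = false  [E.val > 26]
29. n15.lab = true  [true]
30. n16.idx = -2  [terminal]
31. n17.cnt = true  [terminal]
32. n15.mk = true  [B.lab or B.pre]
33. n15.off = "pw"  ["pw"]
34. n14.sig = true  [E.val > 25]
35. n4.mk = false  [B.pre == true]
36. n4.off = "rn"  ["rn"]
37. n3.mk = true  [B₀.lab == true]
38. n3.off = "mrn"  ["m" ++ B₁.off]
39. n18.depth = 20  [terminal]
40. n0.tag = true  [h.depth == 20]
41. n0.cnt = 0  [h.depth * -1 + 20]
42. n0.val = false  [h.depth > 20]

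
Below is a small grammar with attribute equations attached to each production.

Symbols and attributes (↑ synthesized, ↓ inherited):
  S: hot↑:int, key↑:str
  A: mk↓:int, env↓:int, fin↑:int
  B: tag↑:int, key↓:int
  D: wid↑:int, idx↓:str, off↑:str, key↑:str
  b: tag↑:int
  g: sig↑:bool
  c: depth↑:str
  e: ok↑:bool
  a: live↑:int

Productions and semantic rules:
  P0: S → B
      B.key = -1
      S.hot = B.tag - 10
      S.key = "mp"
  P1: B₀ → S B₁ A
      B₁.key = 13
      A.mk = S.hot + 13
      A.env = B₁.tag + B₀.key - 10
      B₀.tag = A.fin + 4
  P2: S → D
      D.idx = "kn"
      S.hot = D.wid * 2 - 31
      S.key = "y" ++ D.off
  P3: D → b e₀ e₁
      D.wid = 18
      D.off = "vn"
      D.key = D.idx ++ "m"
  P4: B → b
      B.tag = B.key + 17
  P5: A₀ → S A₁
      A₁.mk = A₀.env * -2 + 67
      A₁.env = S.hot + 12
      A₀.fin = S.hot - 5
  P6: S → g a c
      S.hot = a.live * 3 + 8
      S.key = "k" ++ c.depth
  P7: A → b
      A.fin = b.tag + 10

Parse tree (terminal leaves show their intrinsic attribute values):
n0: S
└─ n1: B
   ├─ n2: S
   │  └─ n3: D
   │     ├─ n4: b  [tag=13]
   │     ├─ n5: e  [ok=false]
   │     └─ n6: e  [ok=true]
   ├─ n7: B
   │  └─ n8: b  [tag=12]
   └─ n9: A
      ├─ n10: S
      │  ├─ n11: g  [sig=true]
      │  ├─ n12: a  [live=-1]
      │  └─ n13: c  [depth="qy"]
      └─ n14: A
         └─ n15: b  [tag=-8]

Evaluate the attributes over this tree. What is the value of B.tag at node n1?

4

1. n1.key = -1  [-1]
2. n3.idx = "kn"  ["kn"]
3. n4.tag = 13  [terminal]
4. n5.ok = false  [terminal]
5. n6.ok = true  [terminal]
6. n3.wid = 18  [18]
7. n3.off = "vn"  ["vn"]
8. n3.key = "knm"  [D.idx ++ "m"]
9. n2.hot = 5  [D.wid * 2 - 31]
10. n2.key = "yvn"  ["y" ++ D.off]
11. n7.key = 13  [13]
12. n8.tag = 12  [terminal]
13. n7.tag = 30  [B.key + 17]
14. n9.mk = 18  [S.hot + 13]
15. n9.env = 19  [B₁.tag + B₀.key - 10]
16. n11.sig = true  [terminal]
17. n12.live = -1  [terminal]
18. n13.depth = "qy"  [terminal]
19. n10.hot = 5  [a.live * 3 + 8]
20. n10.key = "kqy"  ["k" ++ c.depth]
21. n14.mk = 29  [A₀.env * -2 + 67]
22. n14.env = 17  [S.hot + 12]
23. n15.tag = -8  [terminal]
24. n14.fin = 2  [b.tag + 10]
25. n9.fin = 0  [S.hot - 5]
26. n1.tag = 4  [A.fin + 4]
27. n0.hot = -6  [B.tag - 10]
28. n0.key = "mp"  ["mp"]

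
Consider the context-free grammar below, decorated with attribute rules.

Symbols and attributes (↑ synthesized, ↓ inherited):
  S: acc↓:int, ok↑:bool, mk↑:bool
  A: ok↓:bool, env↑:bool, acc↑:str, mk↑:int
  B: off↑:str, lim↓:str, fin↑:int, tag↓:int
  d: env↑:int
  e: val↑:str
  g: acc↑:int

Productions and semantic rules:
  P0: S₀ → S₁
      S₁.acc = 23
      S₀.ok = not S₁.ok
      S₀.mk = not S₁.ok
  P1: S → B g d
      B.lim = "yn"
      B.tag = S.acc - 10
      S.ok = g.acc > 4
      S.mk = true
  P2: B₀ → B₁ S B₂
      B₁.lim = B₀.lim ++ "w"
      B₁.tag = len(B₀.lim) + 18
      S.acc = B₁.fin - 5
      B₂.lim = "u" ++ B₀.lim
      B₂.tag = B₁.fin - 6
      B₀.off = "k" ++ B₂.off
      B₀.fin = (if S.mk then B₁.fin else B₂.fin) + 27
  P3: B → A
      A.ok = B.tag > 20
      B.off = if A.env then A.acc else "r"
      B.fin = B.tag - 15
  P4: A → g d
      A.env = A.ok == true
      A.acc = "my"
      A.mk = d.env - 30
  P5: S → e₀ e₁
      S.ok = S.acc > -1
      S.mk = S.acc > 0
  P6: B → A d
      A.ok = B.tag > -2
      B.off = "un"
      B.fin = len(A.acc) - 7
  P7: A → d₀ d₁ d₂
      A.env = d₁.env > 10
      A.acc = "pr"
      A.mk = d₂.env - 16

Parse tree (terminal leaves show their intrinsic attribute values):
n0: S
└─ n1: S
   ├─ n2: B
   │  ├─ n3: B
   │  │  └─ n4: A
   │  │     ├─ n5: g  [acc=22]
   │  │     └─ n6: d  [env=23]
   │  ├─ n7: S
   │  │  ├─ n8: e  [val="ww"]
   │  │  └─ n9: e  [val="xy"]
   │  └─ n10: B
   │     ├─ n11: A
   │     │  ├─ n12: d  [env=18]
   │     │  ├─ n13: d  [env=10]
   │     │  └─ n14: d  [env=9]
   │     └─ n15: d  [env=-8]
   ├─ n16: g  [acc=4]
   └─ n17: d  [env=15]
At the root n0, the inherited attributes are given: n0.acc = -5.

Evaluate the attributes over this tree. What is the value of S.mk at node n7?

1. n0.acc = -5  [given at root]
2. n1.acc = 23  [23]
3. n2.lim = "yn"  ["yn"]
4. n2.tag = 13  [S.acc - 10]
5. n3.lim = "ynw"  [B₀.lim ++ "w"]
6. n3.tag = 20  [len(B₀.lim) + 18]
7. n4.ok = false  [B.tag > 20]
8. n5.acc = 22  [terminal]
9. n6.env = 23  [terminal]
10. n4.env = false  [A.ok == true]
11. n4.acc = "my"  ["my"]
12. n4.mk = -7  [d.env - 30]
13. n3.off = "r"  [if A.env then A.acc else "r"]
14. n3.fin = 5  [B.tag - 15]
15. n7.acc = 0  [B₁.fin - 5]
16. n8.val = "ww"  [terminal]
17. n9.val = "xy"  [terminal]
18. n7.ok = true  [S.acc > -1]
19. n7.mk = false  [S.acc > 0]
20. n10.lim = "uyn"  ["u" ++ B₀.lim]
21. n10.tag = -1  [B₁.fin - 6]
22. n11.ok = true  [B.tag > -2]
23. n12.env = 18  [terminal]
24. n13.env = 10  [terminal]
25. n14.env = 9  [terminal]
26. n11.env = false  [d₁.env > 10]
27. n11.acc = "pr"  ["pr"]
28. n11.mk = -7  [d₂.env - 16]
29. n15.env = -8  [terminal]
30. n10.off = "un"  ["un"]
31. n10.fin = -5  [len(A.acc) - 7]
32. n2.off = "kun"  ["k" ++ B₂.off]
33. n2.fin = 22  [(if S.mk then B₁.fin else B₂.fin) + 27]
34. n16.acc = 4  [terminal]
35. n17.env = 15  [terminal]
36. n1.ok = false  [g.acc > 4]
37. n1.mk = true  [true]
38. n0.ok = true  [not S₁.ok]
39. n0.mk = true  [not S₁.ok]

false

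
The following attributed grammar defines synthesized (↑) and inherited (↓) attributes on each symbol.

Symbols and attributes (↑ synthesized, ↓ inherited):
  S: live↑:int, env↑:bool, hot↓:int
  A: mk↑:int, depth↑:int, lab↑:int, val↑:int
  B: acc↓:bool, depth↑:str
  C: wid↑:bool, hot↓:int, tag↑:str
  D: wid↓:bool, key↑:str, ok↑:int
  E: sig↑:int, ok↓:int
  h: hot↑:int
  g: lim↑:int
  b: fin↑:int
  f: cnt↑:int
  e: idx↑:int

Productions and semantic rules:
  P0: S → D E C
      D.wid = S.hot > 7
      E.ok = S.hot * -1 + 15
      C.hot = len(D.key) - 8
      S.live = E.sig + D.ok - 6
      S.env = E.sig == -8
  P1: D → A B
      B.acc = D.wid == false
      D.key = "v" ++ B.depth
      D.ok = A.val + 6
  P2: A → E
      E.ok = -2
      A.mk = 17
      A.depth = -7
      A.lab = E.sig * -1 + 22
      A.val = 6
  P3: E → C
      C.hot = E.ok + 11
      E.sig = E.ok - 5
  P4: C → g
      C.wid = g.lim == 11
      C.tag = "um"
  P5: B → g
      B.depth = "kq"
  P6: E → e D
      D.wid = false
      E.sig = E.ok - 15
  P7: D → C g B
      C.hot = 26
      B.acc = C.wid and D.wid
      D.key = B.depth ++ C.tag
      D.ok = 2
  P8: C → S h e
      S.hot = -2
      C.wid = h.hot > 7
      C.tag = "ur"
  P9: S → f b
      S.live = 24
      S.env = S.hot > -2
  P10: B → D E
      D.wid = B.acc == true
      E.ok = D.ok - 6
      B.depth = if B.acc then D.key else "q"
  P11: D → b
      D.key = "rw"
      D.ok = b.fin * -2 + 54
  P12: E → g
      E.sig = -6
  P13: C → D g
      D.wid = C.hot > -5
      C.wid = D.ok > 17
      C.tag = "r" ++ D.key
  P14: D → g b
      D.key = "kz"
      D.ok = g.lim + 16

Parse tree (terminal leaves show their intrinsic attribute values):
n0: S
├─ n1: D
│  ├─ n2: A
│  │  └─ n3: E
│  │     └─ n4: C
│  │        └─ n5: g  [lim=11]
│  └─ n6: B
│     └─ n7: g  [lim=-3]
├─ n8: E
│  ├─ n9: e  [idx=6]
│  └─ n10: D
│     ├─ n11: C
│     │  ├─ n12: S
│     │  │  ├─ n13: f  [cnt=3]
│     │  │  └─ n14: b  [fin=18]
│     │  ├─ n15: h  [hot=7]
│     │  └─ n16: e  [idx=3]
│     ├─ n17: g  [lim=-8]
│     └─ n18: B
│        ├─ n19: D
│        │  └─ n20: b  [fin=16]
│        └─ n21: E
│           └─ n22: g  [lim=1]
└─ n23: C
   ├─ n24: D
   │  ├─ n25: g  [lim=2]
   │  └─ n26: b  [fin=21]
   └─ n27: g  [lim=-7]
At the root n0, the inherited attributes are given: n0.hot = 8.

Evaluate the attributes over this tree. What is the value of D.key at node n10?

1. n0.hot = 8  [given at root]
2. n1.wid = true  [S.hot > 7]
3. n3.ok = -2  [-2]
4. n4.hot = 9  [E.ok + 11]
5. n5.lim = 11  [terminal]
6. n4.wid = true  [g.lim == 11]
7. n4.tag = "um"  ["um"]
8. n3.sig = -7  [E.ok - 5]
9. n2.mk = 17  [17]
10. n2.depth = -7  [-7]
11. n2.lab = 29  [E.sig * -1 + 22]
12. n2.val = 6  [6]
13. n6.acc = false  [D.wid == false]
14. n7.lim = -3  [terminal]
15. n6.depth = "kq"  ["kq"]
16. n1.key = "vkq"  ["v" ++ B.depth]
17. n1.ok = 12  [A.val + 6]
18. n8.ok = 7  [S.hot * -1 + 15]
19. n9.idx = 6  [terminal]
20. n10.wid = false  [false]
21. n11.hot = 26  [26]
22. n12.hot = -2  [-2]
23. n13.cnt = 3  [terminal]
24. n14.fin = 18  [terminal]
25. n12.live = 24  [24]
26. n12.env = false  [S.hot > -2]
27. n15.hot = 7  [terminal]
28. n16.idx = 3  [terminal]
29. n11.wid = false  [h.hot > 7]
30. n11.tag = "ur"  ["ur"]
31. n17.lim = -8  [terminal]
32. n18.acc = false  [C.wid and D.wid]
33. n19.wid = false  [B.acc == true]
34. n20.fin = 16  [terminal]
35. n19.key = "rw"  ["rw"]
36. n19.ok = 22  [b.fin * -2 + 54]
37. n21.ok = 16  [D.ok - 6]
38. n22.lim = 1  [terminal]
39. n21.sig = -6  [-6]
40. n18.depth = "q"  [if B.acc then D.key else "q"]
41. n10.key = "qur"  [B.depth ++ C.tag]
42. n10.ok = 2  [2]
43. n8.sig = -8  [E.ok - 15]
44. n23.hot = -5  [len(D.key) - 8]
45. n24.wid = false  [C.hot > -5]
46. n25.lim = 2  [terminal]
47. n26.fin = 21  [terminal]
48. n24.key = "kz"  ["kz"]
49. n24.ok = 18  [g.lim + 16]
50. n27.lim = -7  [terminal]
51. n23.wid = true  [D.ok > 17]
52. n23.tag = "rkz"  ["r" ++ D.key]
53. n0.live = -2  [E.sig + D.ok - 6]
54. n0.env = true  [E.sig == -8]

"qur"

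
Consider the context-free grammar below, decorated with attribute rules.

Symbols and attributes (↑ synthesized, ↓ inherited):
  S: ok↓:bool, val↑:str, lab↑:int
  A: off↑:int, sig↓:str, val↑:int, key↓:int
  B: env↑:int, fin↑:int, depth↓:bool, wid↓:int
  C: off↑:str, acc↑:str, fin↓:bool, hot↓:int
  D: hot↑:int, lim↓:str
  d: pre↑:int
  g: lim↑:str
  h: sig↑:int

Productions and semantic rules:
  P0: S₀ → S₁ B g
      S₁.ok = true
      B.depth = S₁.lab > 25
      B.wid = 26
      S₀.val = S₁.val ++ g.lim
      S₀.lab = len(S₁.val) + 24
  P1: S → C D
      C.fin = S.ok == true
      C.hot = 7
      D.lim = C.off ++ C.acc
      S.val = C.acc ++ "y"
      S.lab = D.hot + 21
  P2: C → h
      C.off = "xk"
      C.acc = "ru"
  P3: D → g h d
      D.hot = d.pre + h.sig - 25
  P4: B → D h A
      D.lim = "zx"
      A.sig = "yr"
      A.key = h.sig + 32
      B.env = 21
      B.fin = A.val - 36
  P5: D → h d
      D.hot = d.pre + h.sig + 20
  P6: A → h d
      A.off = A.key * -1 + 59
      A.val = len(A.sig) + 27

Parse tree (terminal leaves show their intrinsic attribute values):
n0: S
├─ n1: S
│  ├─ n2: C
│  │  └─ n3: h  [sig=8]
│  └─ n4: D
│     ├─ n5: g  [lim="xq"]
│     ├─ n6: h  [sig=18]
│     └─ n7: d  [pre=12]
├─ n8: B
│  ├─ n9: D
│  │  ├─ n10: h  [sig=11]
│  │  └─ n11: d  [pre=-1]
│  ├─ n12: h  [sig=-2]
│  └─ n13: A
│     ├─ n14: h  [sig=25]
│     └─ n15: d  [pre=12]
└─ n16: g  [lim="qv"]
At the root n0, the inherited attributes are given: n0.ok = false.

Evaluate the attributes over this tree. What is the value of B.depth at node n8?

1. n0.ok = false  [given at root]
2. n1.ok = true  [true]
3. n2.fin = true  [S.ok == true]
4. n2.hot = 7  [7]
5. n3.sig = 8  [terminal]
6. n2.off = "xk"  ["xk"]
7. n2.acc = "ru"  ["ru"]
8. n4.lim = "xkru"  [C.off ++ C.acc]
9. n5.lim = "xq"  [terminal]
10. n6.sig = 18  [terminal]
11. n7.pre = 12  [terminal]
12. n4.hot = 5  [d.pre + h.sig - 25]
13. n1.val = "ruy"  [C.acc ++ "y"]
14. n1.lab = 26  [D.hot + 21]
15. n8.depth = true  [S₁.lab > 25]
16. n8.wid = 26  [26]
17. n9.lim = "zx"  ["zx"]
18. n10.sig = 11  [terminal]
19. n11.pre = -1  [terminal]
20. n9.hot = 30  [d.pre + h.sig + 20]
21. n12.sig = -2  [terminal]
22. n13.sig = "yr"  ["yr"]
23. n13.key = 30  [h.sig + 32]
24. n14.sig = 25  [terminal]
25. n15.pre = 12  [terminal]
26. n13.off = 29  [A.key * -1 + 59]
27. n13.val = 29  [len(A.sig) + 27]
28. n8.env = 21  [21]
29. n8.fin = -7  [A.val - 36]
30. n16.lim = "qv"  [terminal]
31. n0.val = "ruyqv"  [S₁.val ++ g.lim]
32. n0.lab = 27  [len(S₁.val) + 24]

true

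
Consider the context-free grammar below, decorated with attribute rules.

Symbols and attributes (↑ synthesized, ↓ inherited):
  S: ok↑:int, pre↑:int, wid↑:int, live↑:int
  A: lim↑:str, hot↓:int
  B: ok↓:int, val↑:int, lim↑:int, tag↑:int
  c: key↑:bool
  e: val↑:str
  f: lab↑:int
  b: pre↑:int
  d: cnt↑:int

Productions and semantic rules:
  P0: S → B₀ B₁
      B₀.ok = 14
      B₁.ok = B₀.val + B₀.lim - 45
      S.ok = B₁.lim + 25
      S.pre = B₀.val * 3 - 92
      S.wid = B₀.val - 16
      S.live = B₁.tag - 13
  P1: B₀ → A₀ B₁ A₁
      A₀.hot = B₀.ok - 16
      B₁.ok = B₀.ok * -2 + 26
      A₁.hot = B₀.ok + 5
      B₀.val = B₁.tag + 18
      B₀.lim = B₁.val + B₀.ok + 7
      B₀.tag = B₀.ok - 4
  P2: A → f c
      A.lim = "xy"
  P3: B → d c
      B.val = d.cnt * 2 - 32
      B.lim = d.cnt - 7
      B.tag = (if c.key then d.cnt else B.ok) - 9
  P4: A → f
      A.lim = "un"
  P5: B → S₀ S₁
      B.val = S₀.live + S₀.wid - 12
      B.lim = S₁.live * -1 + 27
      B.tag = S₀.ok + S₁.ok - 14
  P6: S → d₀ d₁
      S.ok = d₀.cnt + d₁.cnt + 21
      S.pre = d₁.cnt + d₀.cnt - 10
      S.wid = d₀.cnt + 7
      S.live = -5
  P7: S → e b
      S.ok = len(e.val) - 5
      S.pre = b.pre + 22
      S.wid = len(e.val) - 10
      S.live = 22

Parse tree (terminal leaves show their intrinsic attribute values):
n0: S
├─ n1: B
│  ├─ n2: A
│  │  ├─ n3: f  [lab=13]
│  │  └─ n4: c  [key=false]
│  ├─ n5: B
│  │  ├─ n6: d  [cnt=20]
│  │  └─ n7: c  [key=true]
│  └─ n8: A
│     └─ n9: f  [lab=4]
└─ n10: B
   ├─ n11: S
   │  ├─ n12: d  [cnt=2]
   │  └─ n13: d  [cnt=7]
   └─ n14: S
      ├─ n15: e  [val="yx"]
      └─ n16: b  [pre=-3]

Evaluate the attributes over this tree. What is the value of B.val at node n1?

1. n1.ok = 14  [14]
2. n2.hot = -2  [B₀.ok - 16]
3. n3.lab = 13  [terminal]
4. n4.key = false  [terminal]
5. n2.lim = "xy"  ["xy"]
6. n5.ok = -2  [B₀.ok * -2 + 26]
7. n6.cnt = 20  [terminal]
8. n7.key = true  [terminal]
9. n5.val = 8  [d.cnt * 2 - 32]
10. n5.lim = 13  [d.cnt - 7]
11. n5.tag = 11  [(if c.key then d.cnt else B.ok) - 9]
12. n8.hot = 19  [B₀.ok + 5]
13. n9.lab = 4  [terminal]
14. n8.lim = "un"  ["un"]
15. n1.val = 29  [B₁.tag + 18]
16. n1.lim = 29  [B₁.val + B₀.ok + 7]
17. n1.tag = 10  [B₀.ok - 4]
18. n10.ok = 13  [B₀.val + B₀.lim - 45]
19. n12.cnt = 2  [terminal]
20. n13.cnt = 7  [terminal]
21. n11.ok = 30  [d₀.cnt + d₁.cnt + 21]
22. n11.pre = -1  [d₁.cnt + d₀.cnt - 10]
23. n11.wid = 9  [d₀.cnt + 7]
24. n11.live = -5  [-5]
25. n15.val = "yx"  [terminal]
26. n16.pre = -3  [terminal]
27. n14.ok = -3  [len(e.val) - 5]
28. n14.pre = 19  [b.pre + 22]
29. n14.wid = -8  [len(e.val) - 10]
30. n14.live = 22  [22]
31. n10.val = -8  [S₀.live + S₀.wid - 12]
32. n10.lim = 5  [S₁.live * -1 + 27]
33. n10.tag = 13  [S₀.ok + S₁.ok - 14]
34. n0.ok = 30  [B₁.lim + 25]
35. n0.pre = -5  [B₀.val * 3 - 92]
36. n0.wid = 13  [B₀.val - 16]
37. n0.live = 0  [B₁.tag - 13]

29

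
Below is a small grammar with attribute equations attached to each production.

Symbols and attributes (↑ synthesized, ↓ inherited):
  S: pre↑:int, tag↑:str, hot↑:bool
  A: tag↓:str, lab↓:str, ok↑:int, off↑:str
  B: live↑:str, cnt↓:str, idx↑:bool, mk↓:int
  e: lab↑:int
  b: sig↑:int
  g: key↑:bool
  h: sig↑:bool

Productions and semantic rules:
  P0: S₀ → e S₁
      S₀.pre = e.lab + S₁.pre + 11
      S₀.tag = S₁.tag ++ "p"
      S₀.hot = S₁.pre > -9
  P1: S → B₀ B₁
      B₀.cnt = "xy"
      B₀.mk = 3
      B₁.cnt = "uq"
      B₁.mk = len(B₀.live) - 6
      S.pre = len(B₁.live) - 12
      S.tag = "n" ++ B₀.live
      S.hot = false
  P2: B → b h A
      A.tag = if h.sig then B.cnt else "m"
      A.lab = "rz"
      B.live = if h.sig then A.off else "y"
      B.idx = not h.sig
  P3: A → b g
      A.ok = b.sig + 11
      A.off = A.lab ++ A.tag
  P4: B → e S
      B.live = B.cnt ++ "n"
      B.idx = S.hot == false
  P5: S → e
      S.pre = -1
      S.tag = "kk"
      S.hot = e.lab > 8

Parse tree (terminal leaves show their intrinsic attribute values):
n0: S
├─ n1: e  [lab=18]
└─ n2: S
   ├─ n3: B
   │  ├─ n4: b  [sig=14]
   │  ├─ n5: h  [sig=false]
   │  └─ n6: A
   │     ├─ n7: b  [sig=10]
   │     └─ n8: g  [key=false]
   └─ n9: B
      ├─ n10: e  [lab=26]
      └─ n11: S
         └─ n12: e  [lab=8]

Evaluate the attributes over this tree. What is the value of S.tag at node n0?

"nyp"

1. n1.lab = 18  [terminal]
2. n3.cnt = "xy"  ["xy"]
3. n3.mk = 3  [3]
4. n4.sig = 14  [terminal]
5. n5.sig = false  [terminal]
6. n6.tag = "m"  [if h.sig then B.cnt else "m"]
7. n6.lab = "rz"  ["rz"]
8. n7.sig = 10  [terminal]
9. n8.key = false  [terminal]
10. n6.ok = 21  [b.sig + 11]
11. n6.off = "rzm"  [A.lab ++ A.tag]
12. n3.live = "y"  [if h.sig then A.off else "y"]
13. n3.idx = true  [not h.sig]
14. n9.cnt = "uq"  ["uq"]
15. n9.mk = -5  [len(B₀.live) - 6]
16. n10.lab = 26  [terminal]
17. n12.lab = 8  [terminal]
18. n11.pre = -1  [-1]
19. n11.tag = "kk"  ["kk"]
20. n11.hot = false  [e.lab > 8]
21. n9.live = "uqn"  [B.cnt ++ "n"]
22. n9.idx = true  [S.hot == false]
23. n2.pre = -9  [len(B₁.live) - 12]
24. n2.tag = "ny"  ["n" ++ B₀.live]
25. n2.hot = false  [false]
26. n0.pre = 20  [e.lab + S₁.pre + 11]
27. n0.tag = "nyp"  [S₁.tag ++ "p"]
28. n0.hot = false  [S₁.pre > -9]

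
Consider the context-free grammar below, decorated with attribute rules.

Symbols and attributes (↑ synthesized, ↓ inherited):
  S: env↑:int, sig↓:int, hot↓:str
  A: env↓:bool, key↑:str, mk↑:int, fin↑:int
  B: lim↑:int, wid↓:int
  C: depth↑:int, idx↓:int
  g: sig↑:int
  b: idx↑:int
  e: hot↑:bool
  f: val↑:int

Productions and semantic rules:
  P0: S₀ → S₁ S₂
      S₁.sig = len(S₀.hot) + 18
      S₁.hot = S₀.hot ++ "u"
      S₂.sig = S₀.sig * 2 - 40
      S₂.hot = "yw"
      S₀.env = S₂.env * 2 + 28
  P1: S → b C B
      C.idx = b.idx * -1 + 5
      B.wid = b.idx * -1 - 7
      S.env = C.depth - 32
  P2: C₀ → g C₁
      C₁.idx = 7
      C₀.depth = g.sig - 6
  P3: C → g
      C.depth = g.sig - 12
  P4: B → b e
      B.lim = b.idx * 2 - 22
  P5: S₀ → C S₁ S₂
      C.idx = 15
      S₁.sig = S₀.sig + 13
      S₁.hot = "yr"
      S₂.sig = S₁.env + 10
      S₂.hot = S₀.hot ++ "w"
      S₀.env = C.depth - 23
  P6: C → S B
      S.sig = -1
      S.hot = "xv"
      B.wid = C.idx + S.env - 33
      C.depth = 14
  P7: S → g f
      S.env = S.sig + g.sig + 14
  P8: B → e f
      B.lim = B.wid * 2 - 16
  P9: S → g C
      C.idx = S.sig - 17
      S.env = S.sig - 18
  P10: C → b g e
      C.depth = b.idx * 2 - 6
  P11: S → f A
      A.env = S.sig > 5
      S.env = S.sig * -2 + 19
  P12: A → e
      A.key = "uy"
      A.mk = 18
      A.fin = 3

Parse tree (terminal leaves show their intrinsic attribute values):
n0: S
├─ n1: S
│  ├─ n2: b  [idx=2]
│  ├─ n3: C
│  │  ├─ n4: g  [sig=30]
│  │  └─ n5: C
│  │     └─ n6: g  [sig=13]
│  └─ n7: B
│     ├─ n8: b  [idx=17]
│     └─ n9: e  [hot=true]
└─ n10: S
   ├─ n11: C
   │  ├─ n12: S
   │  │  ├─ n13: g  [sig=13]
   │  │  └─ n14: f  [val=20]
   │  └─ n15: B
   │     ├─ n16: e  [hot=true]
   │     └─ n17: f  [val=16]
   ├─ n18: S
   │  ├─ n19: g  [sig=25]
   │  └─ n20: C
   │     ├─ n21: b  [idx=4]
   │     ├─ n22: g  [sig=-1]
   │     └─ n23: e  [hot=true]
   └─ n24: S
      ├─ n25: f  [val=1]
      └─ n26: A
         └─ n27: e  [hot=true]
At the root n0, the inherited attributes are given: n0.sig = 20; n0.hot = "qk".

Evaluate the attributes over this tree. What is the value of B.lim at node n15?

1. n0.sig = 20  [given at root]
2. n0.hot = "qk"  [given at root]
3. n1.sig = 20  [len(S₀.hot) + 18]
4. n1.hot = "qku"  [S₀.hot ++ "u"]
5. n2.idx = 2  [terminal]
6. n3.idx = 3  [b.idx * -1 + 5]
7. n4.sig = 30  [terminal]
8. n5.idx = 7  [7]
9. n6.sig = 13  [terminal]
10. n5.depth = 1  [g.sig - 12]
11. n3.depth = 24  [g.sig - 6]
12. n7.wid = -9  [b.idx * -1 - 7]
13. n8.idx = 17  [terminal]
14. n9.hot = true  [terminal]
15. n7.lim = 12  [b.idx * 2 - 22]
16. n1.env = -8  [C.depth - 32]
17. n10.sig = 0  [S₀.sig * 2 - 40]
18. n10.hot = "yw"  ["yw"]
19. n11.idx = 15  [15]
20. n12.sig = -1  [-1]
21. n12.hot = "xv"  ["xv"]
22. n13.sig = 13  [terminal]
23. n14.val = 20  [terminal]
24. n12.env = 26  [S.sig + g.sig + 14]
25. n15.wid = 8  [C.idx + S.env - 33]
26. n16.hot = true  [terminal]
27. n17.val = 16  [terminal]
28. n15.lim = 0  [B.wid * 2 - 16]
29. n11.depth = 14  [14]
30. n18.sig = 13  [S₀.sig + 13]
31. n18.hot = "yr"  ["yr"]
32. n19.sig = 25  [terminal]
33. n20.idx = -4  [S.sig - 17]
34. n21.idx = 4  [terminal]
35. n22.sig = -1  [terminal]
36. n23.hot = true  [terminal]
37. n20.depth = 2  [b.idx * 2 - 6]
38. n18.env = -5  [S.sig - 18]
39. n24.sig = 5  [S₁.env + 10]
40. n24.hot = "yww"  [S₀.hot ++ "w"]
41. n25.val = 1  [terminal]
42. n26.env = false  [S.sig > 5]
43. n27.hot = true  [terminal]
44. n26.key = "uy"  ["uy"]
45. n26.mk = 18  [18]
46. n26.fin = 3  [3]
47. n24.env = 9  [S.sig * -2 + 19]
48. n10.env = -9  [C.depth - 23]
49. n0.env = 10  [S₂.env * 2 + 28]

0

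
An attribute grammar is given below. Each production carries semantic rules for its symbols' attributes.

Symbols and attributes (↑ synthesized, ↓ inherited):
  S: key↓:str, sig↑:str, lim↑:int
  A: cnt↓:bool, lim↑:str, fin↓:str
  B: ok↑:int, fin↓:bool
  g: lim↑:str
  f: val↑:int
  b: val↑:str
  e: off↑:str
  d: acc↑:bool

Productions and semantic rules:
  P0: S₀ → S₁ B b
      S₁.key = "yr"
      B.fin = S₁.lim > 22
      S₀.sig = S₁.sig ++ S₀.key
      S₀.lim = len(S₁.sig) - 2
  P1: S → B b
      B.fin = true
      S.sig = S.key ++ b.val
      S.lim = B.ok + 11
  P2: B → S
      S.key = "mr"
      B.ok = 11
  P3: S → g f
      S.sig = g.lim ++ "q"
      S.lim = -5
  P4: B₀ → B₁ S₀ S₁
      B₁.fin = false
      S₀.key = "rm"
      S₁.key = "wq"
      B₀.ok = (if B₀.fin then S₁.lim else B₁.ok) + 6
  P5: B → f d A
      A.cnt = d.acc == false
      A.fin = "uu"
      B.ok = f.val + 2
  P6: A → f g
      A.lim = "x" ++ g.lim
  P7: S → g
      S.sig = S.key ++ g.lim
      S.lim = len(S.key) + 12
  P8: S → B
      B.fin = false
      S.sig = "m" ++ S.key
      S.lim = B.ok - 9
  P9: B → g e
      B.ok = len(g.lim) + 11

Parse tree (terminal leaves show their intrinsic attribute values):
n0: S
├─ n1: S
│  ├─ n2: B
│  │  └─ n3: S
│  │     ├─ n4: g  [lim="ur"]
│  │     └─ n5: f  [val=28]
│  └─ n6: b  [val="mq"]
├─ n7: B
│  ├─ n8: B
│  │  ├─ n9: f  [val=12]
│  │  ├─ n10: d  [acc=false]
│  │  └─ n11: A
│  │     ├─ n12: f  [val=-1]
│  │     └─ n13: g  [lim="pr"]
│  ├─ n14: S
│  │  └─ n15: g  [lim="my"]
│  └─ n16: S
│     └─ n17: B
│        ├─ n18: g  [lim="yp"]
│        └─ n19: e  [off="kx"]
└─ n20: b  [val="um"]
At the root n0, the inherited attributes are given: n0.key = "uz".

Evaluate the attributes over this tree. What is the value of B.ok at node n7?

1. n0.key = "uz"  [given at root]
2. n1.key = "yr"  ["yr"]
3. n2.fin = true  [true]
4. n3.key = "mr"  ["mr"]
5. n4.lim = "ur"  [terminal]
6. n5.val = 28  [terminal]
7. n3.sig = "urq"  [g.lim ++ "q"]
8. n3.lim = -5  [-5]
9. n2.ok = 11  [11]
10. n6.val = "mq"  [terminal]
11. n1.sig = "yrmq"  [S.key ++ b.val]
12. n1.lim = 22  [B.ok + 11]
13. n7.fin = false  [S₁.lim > 22]
14. n8.fin = false  [false]
15. n9.val = 12  [terminal]
16. n10.acc = false  [terminal]
17. n11.cnt = true  [d.acc == false]
18. n11.fin = "uu"  ["uu"]
19. n12.val = -1  [terminal]
20. n13.lim = "pr"  [terminal]
21. n11.lim = "xpr"  ["x" ++ g.lim]
22. n8.ok = 14  [f.val + 2]
23. n14.key = "rm"  ["rm"]
24. n15.lim = "my"  [terminal]
25. n14.sig = "rmmy"  [S.key ++ g.lim]
26. n14.lim = 14  [len(S.key) + 12]
27. n16.key = "wq"  ["wq"]
28. n17.fin = false  [false]
29. n18.lim = "yp"  [terminal]
30. n19.off = "kx"  [terminal]
31. n17.ok = 13  [len(g.lim) + 11]
32. n16.sig = "mwq"  ["m" ++ S.key]
33. n16.lim = 4  [B.ok - 9]
34. n7.ok = 20  [(if B₀.fin then S₁.lim else B₁.ok) + 6]
35. n20.val = "um"  [terminal]
36. n0.sig = "yrmquz"  [S₁.sig ++ S₀.key]
37. n0.lim = 2  [len(S₁.sig) - 2]

20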